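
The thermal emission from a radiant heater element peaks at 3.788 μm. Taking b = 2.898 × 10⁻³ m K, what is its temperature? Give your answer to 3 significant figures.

T ≈ 765 K

Wien's law gives T = b/λ_max = (2.898×10⁻³ m·K)/(3.788×10⁻⁶ m) = 765 K.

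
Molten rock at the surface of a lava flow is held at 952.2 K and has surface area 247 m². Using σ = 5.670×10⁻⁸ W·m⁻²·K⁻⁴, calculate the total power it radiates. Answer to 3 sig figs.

P ≈ 1.15×10⁷ W

Area A = 247 m².
P = σAT⁴ = 5.670×10⁻⁸ × 247 × (952.2)⁴ = 1.15×10⁷ W.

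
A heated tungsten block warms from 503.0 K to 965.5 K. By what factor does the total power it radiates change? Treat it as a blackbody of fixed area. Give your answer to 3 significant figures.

P₂/P₁ ≈ 13.6

P ∝ T⁴, so P₂/P₁ = (T₂/T₁)⁴ = (965.5/503.0)⁴ = (1.91948)⁴ = 13.6.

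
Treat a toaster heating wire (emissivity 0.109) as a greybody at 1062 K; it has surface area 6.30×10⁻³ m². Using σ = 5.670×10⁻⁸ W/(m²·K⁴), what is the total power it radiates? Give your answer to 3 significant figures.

Area A = 6.30×10⁻³ m².
P = εσAT⁴ = 0.109 × 5.670×10⁻⁸ × 6.30×10⁻³ × (1062)⁴ = 49.5 W.

P ≈ 49.5 W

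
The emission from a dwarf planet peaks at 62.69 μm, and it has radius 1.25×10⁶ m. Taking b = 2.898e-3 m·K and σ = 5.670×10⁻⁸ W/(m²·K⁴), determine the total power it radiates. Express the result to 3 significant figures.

Wien's law: T = b/λ_max = 2.898×10⁻³/6.269×10⁻⁵ = 46.2275 K.
Surface area A = 4πR² = 4π(1.25×10⁶ m)² = 1.96350×10¹³ m².
Then P = σAT⁴ = 5.670×10⁻⁸×1.96350×10¹³×(46.2275)⁴ = 5.08×10¹² W.

P ≈ 5.08×10¹² W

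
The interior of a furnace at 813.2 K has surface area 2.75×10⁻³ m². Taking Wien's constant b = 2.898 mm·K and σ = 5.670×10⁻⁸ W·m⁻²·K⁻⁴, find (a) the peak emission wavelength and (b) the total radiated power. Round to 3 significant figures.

λ_max ≈ 3.56 μm; P ≈ 68.2 W

(a) λ_max = b/T = 2.898×10⁻³/813.2 = 3.564×10⁻⁶ m = 3.56 μm.
Area A = 2.75×10⁻³ m².
(b) P = σAT⁴ = 5.670×10⁻⁸×2.75×10⁻³×(813.2)⁴ = 68.2 W.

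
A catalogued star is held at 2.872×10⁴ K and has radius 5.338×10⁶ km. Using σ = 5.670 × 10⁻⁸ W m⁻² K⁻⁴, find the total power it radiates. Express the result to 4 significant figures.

Surface area A = 4πR² = 4π(5.338×10⁹ m)² = 3.58069×10²⁰ m².
P = σAT⁴ = 5.670×10⁻⁸ × 3.58069×10²⁰ × (2.872×10⁴)⁴ = 1.381×10³¹ W.

P ≈ 1.381×10³¹ W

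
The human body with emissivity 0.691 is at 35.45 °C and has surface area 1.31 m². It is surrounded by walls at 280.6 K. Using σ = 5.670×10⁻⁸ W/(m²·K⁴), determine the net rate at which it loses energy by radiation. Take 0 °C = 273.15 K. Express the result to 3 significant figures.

Net loss ≈ 147 W

T = 35.45 °C + 273.15 = 308.60 K.
Area A = 1.31 m².
Net radiated power P_net = εσA(T⁴ − T₀⁴) = 0.691×5.670×10⁻⁸×1.31×(308.60⁴ − 280.6⁴).
T⁴ − T₀⁴ = 9.06951×10⁹ − 6.19941×10⁹ = 2.87010×10⁹ K⁴, so P_net = 147 W.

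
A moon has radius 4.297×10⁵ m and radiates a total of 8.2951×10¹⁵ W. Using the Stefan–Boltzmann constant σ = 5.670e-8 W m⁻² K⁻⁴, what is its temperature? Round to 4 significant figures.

Surface area A = 4πR² = 4π(4.297×10⁵ m)² = 2.32028×10¹² m².
P = σAT⁴ ⇒ T = (P/(σA))^(1/4) = (8.2951×10¹⁵/(5.670×10⁻⁸×2.32028×10¹²))^(1/4) = 501.1 K.

T ≈ 501.1 K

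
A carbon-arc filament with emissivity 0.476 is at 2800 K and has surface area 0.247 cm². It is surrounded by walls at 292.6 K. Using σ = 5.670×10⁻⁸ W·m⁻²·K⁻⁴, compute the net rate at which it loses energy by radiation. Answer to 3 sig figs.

Net loss ≈ 41.0 W

Area A = 0.247 cm² = 2.47×10⁻⁵ m².
Net radiated power P_net = εσA(T⁴ − T₀⁴) = 0.476×5.670×10⁻⁸×2.47×10⁻⁵×(2800⁴ − 292.6⁴).
T⁴ − T₀⁴ = 6.14656×10¹³ − 7.32989×10⁹ = 6.14583×10¹³ K⁴, so P_net = 41.0 W.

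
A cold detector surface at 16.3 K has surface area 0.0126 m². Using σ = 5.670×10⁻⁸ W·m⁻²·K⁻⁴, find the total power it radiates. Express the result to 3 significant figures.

P ≈ 5.04×10⁻⁵ W

Area A = 0.0126 m².
P = σAT⁴ = 5.670×10⁻⁸ × 0.0126 × (16.3)⁴ = 5.04×10⁻⁵ W.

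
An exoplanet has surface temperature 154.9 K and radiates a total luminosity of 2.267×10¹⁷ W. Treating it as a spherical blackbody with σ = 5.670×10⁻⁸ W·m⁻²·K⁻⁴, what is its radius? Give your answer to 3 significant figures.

R ≈ 2.35×10⁷ m

L = 4πR²σT⁴ ⇒ R = √(L/(4πσT⁴)).
σT⁴ = 32.6429 W/m², so R = √(2.267×10¹⁷/(4π×32.6429)) = 2.35×10⁷ m.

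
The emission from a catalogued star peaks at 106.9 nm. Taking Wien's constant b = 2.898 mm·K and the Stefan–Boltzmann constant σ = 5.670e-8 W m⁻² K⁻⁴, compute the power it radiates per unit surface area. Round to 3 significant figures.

I ≈ 3.06×10¹⁰ W/m²

Wien's law: T = b/λ_max = 2.898×10⁻³/1.069×10⁻⁷ = 27109.4 K.
Then I = σT⁴ = 5.670×10⁻⁸×(27109.4)⁴ = 3.06×10¹⁰ W/m².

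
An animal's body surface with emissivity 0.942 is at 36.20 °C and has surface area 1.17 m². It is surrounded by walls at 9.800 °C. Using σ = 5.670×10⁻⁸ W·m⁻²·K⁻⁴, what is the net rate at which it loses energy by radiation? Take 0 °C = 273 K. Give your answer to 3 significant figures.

Net loss ≈ 171 W

T = 36.20 °C + 273 = 309.20 K.
Surroundings: T = 9.800 °C + 273 = 282.800 K.
Area A = 1.17 m².
Net radiated power P_net = εσA(T⁴ − T₀⁴) = 0.942×5.670×10⁻⁸×1.17×(309.20⁴ − 282.800⁴).
T⁴ − T₀⁴ = 9.14025×10⁹ − 6.39613×10⁹ = 2.74412×10⁹ K⁴, so P_net = 171 W.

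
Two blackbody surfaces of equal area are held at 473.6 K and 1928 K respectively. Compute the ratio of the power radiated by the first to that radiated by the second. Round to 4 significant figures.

With equal areas, P₁/P₂ = (T₁/T₂)⁴ = (473.6/1928)⁴ = 3.641×10⁻³.

P₁/P₂ ≈ 3.641×10⁻³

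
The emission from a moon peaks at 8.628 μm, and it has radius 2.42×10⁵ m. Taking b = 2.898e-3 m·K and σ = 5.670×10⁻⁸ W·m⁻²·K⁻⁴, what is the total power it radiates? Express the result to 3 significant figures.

P ≈ 5.31×10¹⁴ W

Wien's law: T = b/λ_max = 2.898×10⁻³/8.628×10⁻⁶ = 335.883 K.
Surface area A = 4πR² = 4π(2.42×10⁵ m)² = 7.35937×10¹¹ m².
Then P = σAT⁴ = 5.670×10⁻⁸×7.35937×10¹¹×(335.883)⁴ = 5.31×10¹⁴ W.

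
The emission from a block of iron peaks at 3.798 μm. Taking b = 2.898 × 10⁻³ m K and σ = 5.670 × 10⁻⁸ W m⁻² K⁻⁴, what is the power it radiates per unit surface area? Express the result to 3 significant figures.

Wien's law: T = b/λ_max = 2.898×10⁻³/3.798×10⁻⁶ = 763.033 K.
Then I = σT⁴ = 5.670×10⁻⁸×(763.033)⁴ = 1.92×10⁴ W/m².

I ≈ 1.92×10⁴ W/m²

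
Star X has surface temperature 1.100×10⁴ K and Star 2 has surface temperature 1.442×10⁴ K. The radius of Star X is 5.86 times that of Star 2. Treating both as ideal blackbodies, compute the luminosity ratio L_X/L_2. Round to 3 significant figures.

L_X/L_2 ≈ 11.6

L ∝ R²T⁴, so L_X/L_2 = (R_X/R_2)²(T_X/T_2)⁴ = (5.86)² × (1.100×10⁴/1.442×10⁴)⁴ = 34.3396 × 0.338618 = 11.6.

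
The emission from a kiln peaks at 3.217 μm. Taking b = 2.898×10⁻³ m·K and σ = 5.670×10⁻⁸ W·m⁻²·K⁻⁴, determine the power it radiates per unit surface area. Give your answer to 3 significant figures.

I ≈ 3.73×10⁴ W/m²

Wien's law: T = b/λ_max = 2.898×10⁻³/3.217×10⁻⁶ = 900.839 K.
Then I = σT⁴ = 5.670×10⁻⁸×(900.839)⁴ = 3.73×10⁴ W/m².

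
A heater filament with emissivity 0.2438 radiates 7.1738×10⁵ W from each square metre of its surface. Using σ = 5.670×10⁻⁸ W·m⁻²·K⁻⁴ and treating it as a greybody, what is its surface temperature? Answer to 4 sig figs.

T ≈ 2684 K

I = εσT⁴, so T = (I/εσ)^(1/4) = (7.1738×10⁵/(0.2438×5.670×10⁻⁸))^(1/4) = 2684 K.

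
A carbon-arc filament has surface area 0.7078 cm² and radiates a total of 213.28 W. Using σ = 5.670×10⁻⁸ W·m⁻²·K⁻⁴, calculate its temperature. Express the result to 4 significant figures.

Area A = 0.7078 cm² = 7.078×10⁻⁵ m².
P = σAT⁴ ⇒ T = (P/(σA))^(1/4) = (213.28/(5.670×10⁻⁸×7.078×10⁻⁵))^(1/4) = 2700 K.

T ≈ 2700 K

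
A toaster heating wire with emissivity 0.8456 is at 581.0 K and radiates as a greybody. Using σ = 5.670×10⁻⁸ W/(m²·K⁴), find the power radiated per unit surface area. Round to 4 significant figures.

Stefan–Boltzmann: I = εσT⁴ = 0.8456 × 5.670×10⁻⁸ × (581.0)⁴ = 5463 W/m².

I ≈ 5463 W/m²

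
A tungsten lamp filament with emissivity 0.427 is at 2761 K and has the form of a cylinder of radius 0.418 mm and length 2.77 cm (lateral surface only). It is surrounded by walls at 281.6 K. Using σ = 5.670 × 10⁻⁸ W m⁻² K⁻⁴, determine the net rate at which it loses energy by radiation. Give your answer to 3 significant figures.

Net loss ≈ 102 W

Lateral area A = 2πrL = 2π×4.18×10⁻⁴×0.0277 = 7.27505×10⁻⁵ m².
Net radiated power P_net = εσA(T⁴ − T₀⁴) = 0.427×5.670×10⁻⁸×7.27505×10⁻⁵×(2761⁴ − 281.6⁴).
T⁴ − T₀⁴ = 5.81120×10¹³ − 6.28826×10⁹ = 5.81057×10¹³ K⁴, so P_net = 102 W.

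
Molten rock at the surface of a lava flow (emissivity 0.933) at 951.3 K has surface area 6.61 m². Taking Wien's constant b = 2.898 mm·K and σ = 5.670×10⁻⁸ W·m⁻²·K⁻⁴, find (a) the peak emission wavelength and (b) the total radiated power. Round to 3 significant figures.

(a) λ_max = b/T = 2.898×10⁻³/951.3 = 3.046×10⁻⁶ m = 3.05 μm.
Area A = 6.61 m².
(b) P = εσAT⁴ = 0.933×5.670×10⁻⁸×6.61×(951.3)⁴ = 2.86×10⁵ W.

λ_max ≈ 3.05 μm; P ≈ 2.86×10⁵ W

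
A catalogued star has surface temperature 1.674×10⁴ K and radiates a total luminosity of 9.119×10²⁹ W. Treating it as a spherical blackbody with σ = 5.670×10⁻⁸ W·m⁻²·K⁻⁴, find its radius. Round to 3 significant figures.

R ≈ 4.04×10⁹ m

L = 4πR²σT⁴ ⇒ R = √(L/(4πσT⁴)).
σT⁴ = 4.45251×10⁹ W/m², so R = √(9.119×10²⁹/(4π×4.45251×10⁹)) = 4.04×10⁹ m.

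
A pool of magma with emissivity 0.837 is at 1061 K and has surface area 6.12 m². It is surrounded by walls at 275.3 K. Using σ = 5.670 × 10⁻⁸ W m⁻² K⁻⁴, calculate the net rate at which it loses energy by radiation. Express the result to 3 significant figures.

Net loss ≈ 3.66×10⁵ W

Area A = 6.12 m².
Net radiated power P_net = εσA(T⁴ − T₀⁴) = 0.837×5.670×10⁻⁸×6.12×(1061⁴ − 275.3⁴).
T⁴ − T₀⁴ = 1.26725×10¹² − 5.74414×10⁹ = 1.26151×10¹² K⁴, so P_net = 3.66×10⁵ W.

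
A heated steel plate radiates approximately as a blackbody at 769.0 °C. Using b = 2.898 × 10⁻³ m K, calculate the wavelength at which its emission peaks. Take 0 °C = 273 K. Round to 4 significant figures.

T = 769.0 °C + 273 = 1042.0 K.
Wien's displacement law: λ_max = b/T = (2.898×10⁻³ m·K)/(1042.0 K) = 2.7812×10⁻⁶ m.
That is 2781 nm, in the infrared range.

λ_max ≈ 2781 nm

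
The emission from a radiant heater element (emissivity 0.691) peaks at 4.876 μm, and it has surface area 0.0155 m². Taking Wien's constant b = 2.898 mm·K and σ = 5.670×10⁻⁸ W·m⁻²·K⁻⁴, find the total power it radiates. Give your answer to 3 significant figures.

P ≈ 75.8 W

Wien's law: T = b/λ_max = 2.898×10⁻³/4.876×10⁻⁶ = 594.340 K.
Area A = 0.0155 m².
Then P = εσAT⁴ = 0.691×5.670×10⁻⁸×0.0155×(594.340)⁴ = 75.8 W.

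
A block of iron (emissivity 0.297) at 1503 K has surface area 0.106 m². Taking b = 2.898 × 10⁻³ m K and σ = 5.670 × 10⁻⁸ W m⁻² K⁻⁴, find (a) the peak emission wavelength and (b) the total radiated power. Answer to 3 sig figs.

(a) λ_max = b/T = 2.898×10⁻³/1503 = 1.928×10⁻⁶ m = 1.93×10³ nm.
Area A = 0.106 m².
(b) P = εσAT⁴ = 0.297×5.670×10⁻⁸×0.106×(1503)⁴ = 9.11×10³ W.

λ_max ≈ 1.93×10³ nm; P ≈ 9.11×10³ W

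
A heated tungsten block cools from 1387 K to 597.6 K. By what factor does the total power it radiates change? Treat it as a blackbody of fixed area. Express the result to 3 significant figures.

P ∝ T⁴, so P₂/P₁ = (T₂/T₁)⁴ = (597.6/1387)⁴ = (0.430858)⁴ = 0.0345.

P₂/P₁ ≈ 0.0345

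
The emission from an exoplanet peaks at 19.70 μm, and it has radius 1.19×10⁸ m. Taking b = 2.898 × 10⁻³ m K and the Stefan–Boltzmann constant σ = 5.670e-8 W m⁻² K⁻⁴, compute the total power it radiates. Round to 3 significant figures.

Wien's law: T = b/λ_max = 2.898×10⁻³/1.970×10⁻⁵ = 147.107 K.
Surface area A = 4πR² = 4π(1.19×10⁸ m)² = 1.77952×10¹⁷ m².
Then P = σAT⁴ = 5.670×10⁻⁸×1.77952×10¹⁷×(147.107)⁴ = 4.73×10¹⁸ W.

P ≈ 4.73×10¹⁸ W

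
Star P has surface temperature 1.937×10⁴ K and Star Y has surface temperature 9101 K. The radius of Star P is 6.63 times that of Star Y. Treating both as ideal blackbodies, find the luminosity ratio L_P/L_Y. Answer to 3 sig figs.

L ∝ R²T⁴, so L_P/L_Y = (R_P/R_Y)²(T_P/T_Y)⁴ = (6.63)² × (1.937×10⁴/9101)⁴ = 43.9569 × 20.5193 = 902.

L_P/L_Y ≈ 902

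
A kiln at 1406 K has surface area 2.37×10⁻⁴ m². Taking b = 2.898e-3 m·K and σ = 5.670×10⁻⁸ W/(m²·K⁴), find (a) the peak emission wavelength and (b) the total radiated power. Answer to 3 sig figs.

(a) λ_max = b/T = 2.898×10⁻³/1406 = 2.061×10⁻⁶ m = 2.06 μm.
Area A = 2.37×10⁻⁴ m².
(b) P = σAT⁴ = 5.670×10⁻⁸×2.37×10⁻⁴×(1406)⁴ = 52.5 W.

λ_max ≈ 2.06 μm; P ≈ 52.5 W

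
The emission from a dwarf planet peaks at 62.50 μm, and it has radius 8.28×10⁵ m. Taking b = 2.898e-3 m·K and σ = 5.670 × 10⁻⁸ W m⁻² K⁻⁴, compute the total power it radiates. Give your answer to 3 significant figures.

Wien's law: T = b/λ_max = 2.898×10⁻³/6.250×10⁻⁵ = 46.3680 K.
Surface area A = 4πR² = 4π(8.28×10⁵ m)² = 8.61530×10¹² m².
Then P = σAT⁴ = 5.670×10⁻⁸×8.61530×10¹²×(46.3680)⁴ = 2.26×10¹² W.

P ≈ 2.26×10¹² W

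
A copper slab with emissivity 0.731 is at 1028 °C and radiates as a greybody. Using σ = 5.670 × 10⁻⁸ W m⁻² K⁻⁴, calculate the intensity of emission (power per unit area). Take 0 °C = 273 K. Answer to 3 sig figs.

I ≈ 1.19×10⁵ W/m²

T = 1028 °C + 273 = 1301 K.
Stefan–Boltzmann: I = εσT⁴ = 0.731 × 5.670×10⁻⁸ × (1301)⁴ = 1.19×10⁵ W/m².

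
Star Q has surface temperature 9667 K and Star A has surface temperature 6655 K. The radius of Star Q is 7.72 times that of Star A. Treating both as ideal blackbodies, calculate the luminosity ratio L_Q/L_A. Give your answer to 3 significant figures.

L ∝ R²T⁴, so L_Q/L_A = (R_Q/R_A)²(T_Q/T_A)⁴ = (7.72)² × (9667/6655)⁴ = 59.5984 × 4.45220 = 265.

L_Q/L_A ≈ 265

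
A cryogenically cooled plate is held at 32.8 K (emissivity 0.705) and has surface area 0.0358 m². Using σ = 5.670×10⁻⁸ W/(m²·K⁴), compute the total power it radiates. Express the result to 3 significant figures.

P ≈ 1.66×10⁻³ W

Area A = 0.0358 m².
P = εσAT⁴ = 0.705 × 5.670×10⁻⁸ × 0.0358 × (32.8)⁴ = 1.66×10⁻³ W.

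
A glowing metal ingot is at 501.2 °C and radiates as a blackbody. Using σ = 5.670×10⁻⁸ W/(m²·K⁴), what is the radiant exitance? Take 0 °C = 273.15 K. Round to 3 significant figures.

I ≈ 2.04×10⁴ W/m²

T = 501.2 °C + 273.15 = 774.35 K.
Stefan–Boltzmann: I = σT⁴ = 5.670×10⁻⁸ × (774.35)⁴ = 2.04×10⁴ W/m².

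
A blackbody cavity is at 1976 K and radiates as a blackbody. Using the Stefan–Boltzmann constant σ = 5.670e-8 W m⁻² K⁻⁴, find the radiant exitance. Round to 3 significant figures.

Stefan–Boltzmann: I = σT⁴ = 5.670×10⁻⁸ × (1976)⁴ = 8.64×10⁵ W/m².

I ≈ 8.64×10⁵ W/m²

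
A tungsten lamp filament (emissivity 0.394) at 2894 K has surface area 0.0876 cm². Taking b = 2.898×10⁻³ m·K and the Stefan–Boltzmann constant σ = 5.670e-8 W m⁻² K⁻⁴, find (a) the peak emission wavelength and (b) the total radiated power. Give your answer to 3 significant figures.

(a) λ_max = b/T = 2.898×10⁻³/2894 = 1.001×10⁻⁶ m = 1.00 μm.
Area A = 0.0876 cm² = 8.76×10⁻⁶ m².
(b) P = εσAT⁴ = 0.394×5.670×10⁻⁸×8.76×10⁻⁶×(2894)⁴ = 13.7 W.

λ_max ≈ 1.00 μm; P ≈ 13.7 W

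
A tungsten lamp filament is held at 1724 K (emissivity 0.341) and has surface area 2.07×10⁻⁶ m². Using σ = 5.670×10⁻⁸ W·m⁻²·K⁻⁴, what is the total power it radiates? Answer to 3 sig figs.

P ≈ 0.354 W

Area A = 2.07×10⁻⁶ m².
P = εσAT⁴ = 0.341 × 5.670×10⁻⁸ × 2.07×10⁻⁶ × (1724)⁴ = 0.354 W.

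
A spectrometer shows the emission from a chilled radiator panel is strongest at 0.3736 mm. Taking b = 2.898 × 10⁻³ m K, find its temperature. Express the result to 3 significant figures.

Wien's law gives T = b/λ_max = (2.898×10⁻³ m·K)/(3.736×10⁻⁴ m) = 7.76 K.

T ≈ 7.76 K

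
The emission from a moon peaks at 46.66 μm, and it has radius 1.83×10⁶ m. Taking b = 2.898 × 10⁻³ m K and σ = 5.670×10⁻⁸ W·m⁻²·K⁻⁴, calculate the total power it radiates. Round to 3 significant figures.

P ≈ 3.55×10¹³ W

Wien's law: T = b/λ_max = 2.898×10⁻³/4.666×10⁻⁵ = 62.1089 K.
Surface area A = 4πR² = 4π(1.83×10⁶ m)² = 4.20835×10¹³ m².
Then P = σAT⁴ = 5.670×10⁻⁸×4.20835×10¹³×(62.1089)⁴ = 3.55×10¹³ W.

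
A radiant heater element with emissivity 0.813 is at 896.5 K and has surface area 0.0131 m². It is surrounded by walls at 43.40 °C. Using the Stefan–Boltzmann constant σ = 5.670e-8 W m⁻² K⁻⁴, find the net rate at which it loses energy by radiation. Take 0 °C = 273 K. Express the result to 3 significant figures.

Net loss ≈ 384 W

Surroundings: T = 43.40 °C + 273 = 316.40 K.
Area A = 0.0131 m².
Net radiated power P_net = εσA(T⁴ − T₀⁴) = 0.813×5.670×10⁻⁸×0.0131×(896.5⁴ − 316.40⁴).
T⁴ − T₀⁴ = 6.45953×10¹¹ − 1.00218×10¹⁰ = 6.35931×10¹¹ K⁴, so P_net = 384 W.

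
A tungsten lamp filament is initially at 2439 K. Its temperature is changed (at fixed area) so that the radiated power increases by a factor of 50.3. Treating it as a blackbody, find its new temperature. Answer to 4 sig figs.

P ∝ T⁴, so T₂/T₁ = (P₂/P₁)^(1/4) = (50.3)^(1/4) = 2.66313.
T₂ = 2439 × 2.66313 = 6495 K.

T₂ ≈ 6495 K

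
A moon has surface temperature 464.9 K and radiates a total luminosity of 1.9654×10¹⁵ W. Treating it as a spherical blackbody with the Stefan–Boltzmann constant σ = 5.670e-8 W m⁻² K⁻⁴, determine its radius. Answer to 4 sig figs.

L = 4πR²σT⁴ ⇒ R = √(L/(4πσT⁴)).
σT⁴ = 2648.63 W/m², so R = √(1.9654×10¹⁵/(4π×2648.63)) = 2.430×10⁵ m.

R ≈ 2.430×10⁵ m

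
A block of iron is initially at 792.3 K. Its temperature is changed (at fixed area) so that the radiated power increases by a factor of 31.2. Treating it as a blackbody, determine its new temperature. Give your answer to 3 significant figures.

T₂ ≈ 1.87×10³ K

P ∝ T⁴, so T₂/T₁ = (P₂/P₁)^(1/4) = (31.2)^(1/4) = 2.36341.
T₂ = 792.3 × 2.36341 = 1.87×10³ K.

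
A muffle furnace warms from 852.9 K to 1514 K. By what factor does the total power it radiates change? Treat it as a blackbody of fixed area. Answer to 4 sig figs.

P ∝ T⁴, so P₂/P₁ = (T₂/T₁)⁴ = (1514/852.9)⁴ = (1.77512)⁴ = 9.929.

P₂/P₁ ≈ 9.929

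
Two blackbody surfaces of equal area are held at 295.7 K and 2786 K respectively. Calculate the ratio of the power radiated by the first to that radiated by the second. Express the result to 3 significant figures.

P₁/P₂ ≈ 1.27×10⁻⁴

With equal areas, P₁/P₂ = (T₁/T₂)⁴ = (295.7/2786)⁴ = 1.27×10⁻⁴.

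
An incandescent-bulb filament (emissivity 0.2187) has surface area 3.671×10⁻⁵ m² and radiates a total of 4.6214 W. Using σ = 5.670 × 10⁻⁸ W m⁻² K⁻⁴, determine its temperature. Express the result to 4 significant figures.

Area A = 3.671×10⁻⁵ m².
P = εσAT⁴ ⇒ T = (P/(εσA))^(1/4) = (4.6214/(0.2187×5.670×10⁻⁸×3.671×10⁻⁵))^(1/4) = 1785 K.

T ≈ 1785 K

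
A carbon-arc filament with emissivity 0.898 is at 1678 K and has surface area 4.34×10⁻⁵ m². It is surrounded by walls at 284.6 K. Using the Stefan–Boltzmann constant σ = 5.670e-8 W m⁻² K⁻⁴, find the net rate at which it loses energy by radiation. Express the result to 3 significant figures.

Net loss ≈ 17.5 W

Area A = 4.34×10⁻⁵ m².
Net radiated power P_net = εσA(T⁴ − T₀⁴) = 0.898×5.670×10⁻⁸×4.34×10⁻⁵×(1678⁴ − 284.6⁴).
T⁴ − T₀⁴ = 7.92808×10¹² − 6.56054×10⁹ = 7.92152×10¹² K⁴, so P_net = 17.5 W.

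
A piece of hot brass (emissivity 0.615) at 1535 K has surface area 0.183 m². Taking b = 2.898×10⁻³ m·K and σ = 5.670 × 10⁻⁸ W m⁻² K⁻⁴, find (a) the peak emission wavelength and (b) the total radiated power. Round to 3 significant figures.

(a) λ_max = b/T = 2.898×10⁻³/1535 = 1.888×10⁻⁶ m = 1.89 μm.
Area A = 0.183 m².
(b) P = εσAT⁴ = 0.615×5.670×10⁻⁸×0.183×(1535)⁴ = 3.54×10⁴ W.

λ_max ≈ 1.89 μm; P ≈ 3.54×10⁴ W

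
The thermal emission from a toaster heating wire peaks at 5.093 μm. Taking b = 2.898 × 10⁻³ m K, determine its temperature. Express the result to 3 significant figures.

T ≈ 569 K

Wien's law gives T = b/λ_max = (2.898×10⁻³ m·K)/(5.093×10⁻⁶ m) = 569 K.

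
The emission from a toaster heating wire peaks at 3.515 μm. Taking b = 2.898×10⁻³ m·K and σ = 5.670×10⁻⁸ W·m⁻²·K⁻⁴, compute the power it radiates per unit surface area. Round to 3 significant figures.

Wien's law: T = b/λ_max = 2.898×10⁻³/3.515×10⁻⁶ = 824.467 K.
Then I = σT⁴ = 5.670×10⁻⁸×(824.467)⁴ = 2.62×10⁴ W/m².

I ≈ 2.62×10⁴ W/m²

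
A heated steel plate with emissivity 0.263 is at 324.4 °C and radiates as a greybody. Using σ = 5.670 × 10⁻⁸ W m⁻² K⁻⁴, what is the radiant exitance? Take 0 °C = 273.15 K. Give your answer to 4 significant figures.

I ≈ 1901 W/m²

T = 324.4 °C + 273.15 = 597.55 K.
Stefan–Boltzmann: I = εσT⁴ = 0.263 × 5.670×10⁻⁸ × (597.55)⁴ = 1901 W/m².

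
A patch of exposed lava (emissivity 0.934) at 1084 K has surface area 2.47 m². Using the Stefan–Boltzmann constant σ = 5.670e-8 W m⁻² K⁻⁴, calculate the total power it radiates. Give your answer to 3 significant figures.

P ≈ 1.81×10⁵ W

Area A = 2.47 m².
P = εσAT⁴ = 0.934 × 5.670×10⁻⁸ × 2.47 × (1084)⁴ = 1.81×10⁵ W.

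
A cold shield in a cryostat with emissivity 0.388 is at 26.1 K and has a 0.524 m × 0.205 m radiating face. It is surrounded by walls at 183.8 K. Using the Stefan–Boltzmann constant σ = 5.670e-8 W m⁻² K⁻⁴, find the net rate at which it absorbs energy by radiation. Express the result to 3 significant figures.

Net gain ≈ 2.70 W

Area A = 0.524 × 0.205 = 0.10742 m².
Net radiated power P_net = εσA(T⁴ − T₀⁴) = 0.388×5.670×10⁻⁸×0.10742×(26.1⁴ − 183.8⁴).
T⁴ − T₀⁴ = 4.64047×10⁵ − 1.14125×10⁹ = -1.14079×10⁹ K⁴, so P_net = -2.70 W — negative, meaning a net gain of 2.70 W.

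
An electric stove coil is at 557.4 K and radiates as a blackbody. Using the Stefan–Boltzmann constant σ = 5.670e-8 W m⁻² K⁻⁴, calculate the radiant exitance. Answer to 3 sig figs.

Stefan–Boltzmann: I = σT⁴ = 5.670×10⁻⁸ × (557.4)⁴ = 5.47×10³ W/m².

I ≈ 5.47×10³ W/m²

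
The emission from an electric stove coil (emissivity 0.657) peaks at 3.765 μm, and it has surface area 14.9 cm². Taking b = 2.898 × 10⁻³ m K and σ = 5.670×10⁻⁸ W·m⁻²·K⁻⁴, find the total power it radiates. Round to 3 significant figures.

Wien's law: T = b/λ_max = 2.898×10⁻³/3.765×10⁻⁶ = 769.721 K.
Area A = 14.9 cm² = 1.49×10⁻³ m².
Then P = εσAT⁴ = 0.657×5.670×10⁻⁸×1.49×10⁻³×(769.721)⁴ = 19.5 W.

P ≈ 19.5 W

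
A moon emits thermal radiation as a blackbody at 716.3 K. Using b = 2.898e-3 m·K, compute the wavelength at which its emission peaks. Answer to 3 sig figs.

λ_max ≈ 4.05 μm

Wien's displacement law: λ_max = b/T = (2.898×10⁻³ m·K)/(716.3 K) = 4.046×10⁻⁶ m.
That is 4.05 μm, in the infrared range.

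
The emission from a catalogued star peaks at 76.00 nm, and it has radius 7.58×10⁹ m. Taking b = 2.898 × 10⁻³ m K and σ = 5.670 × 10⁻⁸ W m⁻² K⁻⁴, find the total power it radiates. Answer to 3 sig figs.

Wien's law: T = b/λ_max = 2.898×10⁻³/7.600×10⁻⁸ = 38131.6 K.
Surface area A = 4πR² = 4π(7.58×10⁹ m)² = 7.22018×10²⁰ m².
Then P = σAT⁴ = 5.670×10⁻⁸×7.22018×10²⁰×(38131.6)⁴ = 8.66×10³¹ W.

P ≈ 8.66×10³¹ W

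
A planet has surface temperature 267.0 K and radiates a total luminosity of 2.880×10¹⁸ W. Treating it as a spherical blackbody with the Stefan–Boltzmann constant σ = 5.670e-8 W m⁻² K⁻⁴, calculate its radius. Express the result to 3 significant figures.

R ≈ 2.82×10⁷ m

L = 4πR²σT⁴ ⇒ R = √(L/(4πσT⁴)).
σT⁴ = 288.156 W/m², so R = √(2.880×10¹⁸/(4π×288.156)) = 2.82×10⁷ m.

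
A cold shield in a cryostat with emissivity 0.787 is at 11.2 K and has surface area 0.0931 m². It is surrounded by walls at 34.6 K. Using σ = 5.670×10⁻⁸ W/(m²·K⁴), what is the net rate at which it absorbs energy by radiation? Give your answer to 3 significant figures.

Area A = 0.0931 m².
Net radiated power P_net = εσA(T⁴ − T₀⁴) = 0.787×5.670×10⁻⁸×0.0931×(11.2⁴ − 34.6⁴).
T⁴ − T₀⁴ = 15735.2 − 1.43319×10⁶ = -1.41745×10⁶ K⁴, so P_net = -5.89×10⁻³ W — negative, meaning a net gain of 5.89×10⁻³ W.

Net gain ≈ 5.89×10⁻³ W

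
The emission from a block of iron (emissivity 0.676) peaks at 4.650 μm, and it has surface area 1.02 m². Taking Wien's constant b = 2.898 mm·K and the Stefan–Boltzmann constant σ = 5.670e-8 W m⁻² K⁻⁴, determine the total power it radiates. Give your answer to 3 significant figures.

Wien's law: T = b/λ_max = 2.898×10⁻³/4.650×10⁻⁶ = 623.226 K.
Area A = 1.02 m².
Then P = εσAT⁴ = 0.676×5.670×10⁻⁸×1.02×(623.226)⁴ = 5.90×10³ W.

P ≈ 5.90×10³ W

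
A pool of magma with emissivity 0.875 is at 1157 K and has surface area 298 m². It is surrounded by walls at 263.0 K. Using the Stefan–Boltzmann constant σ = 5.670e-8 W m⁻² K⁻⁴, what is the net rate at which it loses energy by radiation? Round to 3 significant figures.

Area A = 298 m².
Net radiated power P_net = εσA(T⁴ − T₀⁴) = 0.875×5.670×10⁻⁸×298×(1157⁴ − 263.0⁴).
T⁴ − T₀⁴ = 1.79198×10¹² − 4.78435×10⁹ = 1.78720×10¹² K⁴, so P_net = 2.64×10⁷ W.

Net loss ≈ 2.64×10⁷ W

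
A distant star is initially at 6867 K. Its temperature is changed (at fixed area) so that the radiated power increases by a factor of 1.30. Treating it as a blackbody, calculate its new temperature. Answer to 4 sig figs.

T₂ ≈ 7333 K

P ∝ T⁴, so T₂/T₁ = (P₂/P₁)^(1/4) = (1.30)^(1/4) = 1.06779.
T₂ = 6867 × 1.06779 = 7333 K.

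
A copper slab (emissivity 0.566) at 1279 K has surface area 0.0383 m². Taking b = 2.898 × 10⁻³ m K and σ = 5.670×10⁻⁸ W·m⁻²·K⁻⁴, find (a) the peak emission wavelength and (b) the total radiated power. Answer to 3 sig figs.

(a) λ_max = b/T = 2.898×10⁻³/1279 = 2.266×10⁻⁶ m = 2.27×10³ nm.
Area A = 0.0383 m².
(b) P = εσAT⁴ = 0.566×5.670×10⁻⁸×0.0383×(1279)⁴ = 3.29×10³ W.

λ_max ≈ 2.27×10³ nm; P ≈ 3.29×10³ W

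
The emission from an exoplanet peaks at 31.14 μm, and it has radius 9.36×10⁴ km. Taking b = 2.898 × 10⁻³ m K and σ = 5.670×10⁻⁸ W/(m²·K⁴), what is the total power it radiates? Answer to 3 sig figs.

Wien's law: T = b/λ_max = 2.898×10⁻³/3.114×10⁻⁵ = 93.0636 K.
Surface area A = 4πR² = 4π(9.36×10⁷ m)² = 1.10093×10¹⁷ m².
Then P = σAT⁴ = 5.670×10⁻⁸×1.10093×10¹⁷×(93.0636)⁴ = 4.68×10¹⁷ W.

P ≈ 4.68×10¹⁷ W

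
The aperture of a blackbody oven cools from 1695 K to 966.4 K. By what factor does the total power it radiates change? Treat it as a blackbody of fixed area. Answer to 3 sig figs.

P₂/P₁ ≈ 0.106

P ∝ T⁴, so P₂/P₁ = (T₂/T₁)⁴ = (966.4/1695)⁴ = (0.570147)⁴ = 0.106.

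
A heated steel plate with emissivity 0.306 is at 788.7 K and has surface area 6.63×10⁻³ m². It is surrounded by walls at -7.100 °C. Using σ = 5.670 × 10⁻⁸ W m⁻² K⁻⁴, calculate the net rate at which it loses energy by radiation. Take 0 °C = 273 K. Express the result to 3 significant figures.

Net loss ≈ 43.9 W

Surroundings: T = -7.100 °C + 273 = 265.900 K.
Area A = 6.63×10⁻³ m².
Net radiated power P_net = εσA(T⁴ − T₀⁴) = 0.306×5.670×10⁻⁸×6.63×10⁻³×(788.7⁴ − 265.900⁴).
T⁴ − T₀⁴ = 3.86943×10¹¹ − 4.99889×10⁹ = 3.81944×10¹¹ K⁴, so P_net = 43.9 W.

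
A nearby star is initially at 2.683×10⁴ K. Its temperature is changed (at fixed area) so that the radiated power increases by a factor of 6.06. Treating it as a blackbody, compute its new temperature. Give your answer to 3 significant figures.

T₂ ≈ 4.21×10⁴ K

P ∝ T⁴, so T₂/T₁ = (P₂/P₁)^(1/4) = (6.06)^(1/4) = 1.56898.
T₂ = 2.683×10⁴ × 1.56898 = 4.21×10⁴ K.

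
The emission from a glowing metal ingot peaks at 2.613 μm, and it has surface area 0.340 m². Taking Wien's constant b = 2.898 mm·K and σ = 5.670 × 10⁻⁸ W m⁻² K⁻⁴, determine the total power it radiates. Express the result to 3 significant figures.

Wien's law: T = b/λ_max = 2.898×10⁻³/2.613×10⁻⁶ = 1109.07 K.
Area A = 0.340 m².
Then P = σAT⁴ = 5.670×10⁻⁸×0.340×(1109.07)⁴ = 2.92×10⁴ W.

P ≈ 2.92×10⁴ W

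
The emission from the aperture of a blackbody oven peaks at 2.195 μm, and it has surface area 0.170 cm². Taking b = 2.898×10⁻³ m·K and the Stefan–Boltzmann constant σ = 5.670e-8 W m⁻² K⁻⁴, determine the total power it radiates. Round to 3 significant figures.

P ≈ 2.93 W

Wien's law: T = b/λ_max = 2.898×10⁻³/2.195×10⁻⁶ = 1320.27 K.
Area A = 0.170 cm² = 1.70×10⁻⁵ m².
Then P = σAT⁴ = 5.670×10⁻⁸×1.70×10⁻⁵×(1320.27)⁴ = 2.93 W.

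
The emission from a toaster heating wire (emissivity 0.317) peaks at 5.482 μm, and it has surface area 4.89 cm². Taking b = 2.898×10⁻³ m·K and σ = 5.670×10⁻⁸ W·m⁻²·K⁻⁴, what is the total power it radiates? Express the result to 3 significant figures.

P ≈ 0.686 W

Wien's law: T = b/λ_max = 2.898×10⁻³/5.482×10⁻⁶ = 528.639 K.
Area A = 4.89 cm² = 4.89×10⁻⁴ m².
Then P = εσAT⁴ = 0.317×5.670×10⁻⁸×4.89×10⁻⁴×(528.639)⁴ = 0.686 W.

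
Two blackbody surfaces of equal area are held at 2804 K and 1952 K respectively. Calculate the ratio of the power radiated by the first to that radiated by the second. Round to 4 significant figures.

P₁/P₂ ≈ 4.258

With equal areas, P₁/P₂ = (T₁/T₂)⁴ = (2804/1952)⁴ = 4.258.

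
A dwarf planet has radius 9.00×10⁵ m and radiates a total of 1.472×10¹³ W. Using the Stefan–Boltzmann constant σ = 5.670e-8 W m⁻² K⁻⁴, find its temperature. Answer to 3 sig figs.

T ≈ 71.1 K

Surface area A = 4πR² = 4π(9.00×10⁵ m)² = 1.01788×10¹³ m².
P = σAT⁴ ⇒ T = (P/(σA))^(1/4) = (1.472×10¹³/(5.670×10⁻⁸×1.01788×10¹³))^(1/4) = 71.1 K.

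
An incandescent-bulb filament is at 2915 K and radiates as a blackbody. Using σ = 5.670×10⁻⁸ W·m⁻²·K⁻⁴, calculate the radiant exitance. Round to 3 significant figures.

I ≈ 4.09×10⁶ W/m²

Stefan–Boltzmann: I = σT⁴ = 5.670×10⁻⁸ × (2915)⁴ = 4.09×10⁶ W/m².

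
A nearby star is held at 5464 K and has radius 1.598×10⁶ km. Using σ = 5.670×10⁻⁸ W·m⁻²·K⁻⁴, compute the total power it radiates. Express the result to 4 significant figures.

P ≈ 1.622×10²⁷ W

Surface area A = 4πR² = 4π(1.598×10⁹ m)² = 3.20895×10¹⁹ m².
P = σAT⁴ = 5.670×10⁻⁸ × 3.20895×10¹⁹ × (5464)⁴ = 1.622×10²⁷ W.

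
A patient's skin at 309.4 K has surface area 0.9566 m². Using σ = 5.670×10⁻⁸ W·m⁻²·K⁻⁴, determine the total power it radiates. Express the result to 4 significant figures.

Area A = 0.9566 m².
P = σAT⁴ = 5.670×10⁻⁸ × 0.9566 × (309.4)⁴ = 497.0 W.

P ≈ 497.0 W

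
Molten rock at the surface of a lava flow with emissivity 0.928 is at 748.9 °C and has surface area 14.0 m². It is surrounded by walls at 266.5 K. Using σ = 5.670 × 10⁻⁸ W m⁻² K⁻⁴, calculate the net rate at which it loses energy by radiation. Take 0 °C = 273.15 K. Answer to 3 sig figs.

T = 748.9 °C + 273.15 = 1022.05 K.
Area A = 14.0 m².
Net radiated power P_net = εσA(T⁴ − T₀⁴) = 0.928×5.670×10⁻⁸×14.0×(1022.05⁴ − 266.5⁴).
T⁴ − T₀⁴ = 1.09116×10¹² − 5.04416×10⁹ = 1.08612×10¹² K⁴, so P_net = 8.00×10⁵ W.

Net loss ≈ 8.00×10⁵ W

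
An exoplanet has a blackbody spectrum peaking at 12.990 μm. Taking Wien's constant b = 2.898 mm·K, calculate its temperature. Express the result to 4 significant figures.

T ≈ 223.1 K

Wien's law gives T = b/λ_max = (2.898×10⁻³ m·K)/(1.2990×10⁻⁵ m) = 223.1 K.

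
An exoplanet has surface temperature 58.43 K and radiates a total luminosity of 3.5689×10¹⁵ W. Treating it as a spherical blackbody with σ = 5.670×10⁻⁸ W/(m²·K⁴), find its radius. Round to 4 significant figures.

L = 4πR²σT⁴ ⇒ R = √(L/(4πσT⁴)).
σT⁴ = 0.660886 W/m², so R = √(3.5689×10¹⁵/(4π×0.660886)) = 2.073×10⁷ m.

R ≈ 2.073×10⁷ m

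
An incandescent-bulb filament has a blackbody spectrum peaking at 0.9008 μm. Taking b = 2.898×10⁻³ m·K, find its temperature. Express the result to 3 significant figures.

T ≈ 3.22×10³ K

Wien's law gives T = b/λ_max = (2.898×10⁻³ m·K)/(9.008×10⁻⁷ m) = 3.22×10³ K.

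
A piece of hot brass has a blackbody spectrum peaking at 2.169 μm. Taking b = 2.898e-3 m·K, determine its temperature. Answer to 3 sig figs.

T ≈ 1.34×10³ K

Wien's law gives T = b/λ_max = (2.898×10⁻³ m·K)/(2.169×10⁻⁶ m) = 1.34×10³ K.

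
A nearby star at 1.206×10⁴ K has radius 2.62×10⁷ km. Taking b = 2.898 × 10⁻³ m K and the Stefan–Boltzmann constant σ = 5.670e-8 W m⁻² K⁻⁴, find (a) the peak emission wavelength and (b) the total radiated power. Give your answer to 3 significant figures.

(a) λ_max = b/T = 2.898×10⁻³/1.206×10⁴ = 2.403×10⁻⁷ m = 240 nm.
Surface area A = 4πR² = 4π(2.62×10¹⁰ m)² = 8.62606×10²¹ m².
(b) P = σAT⁴ = 5.670×10⁻⁸×8.62606×10²¹×(1.206×10⁴)⁴ = 1.03×10³¹ W.

λ_max ≈ 240 nm; P ≈ 1.03×10³¹ W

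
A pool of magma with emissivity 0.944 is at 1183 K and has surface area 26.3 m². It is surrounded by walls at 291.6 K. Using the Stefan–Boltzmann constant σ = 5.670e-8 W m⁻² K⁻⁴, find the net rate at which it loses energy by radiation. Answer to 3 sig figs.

Area A = 26.3 m².
Net radiated power P_net = εσA(T⁴ − T₀⁴) = 0.944×5.670×10⁻⁸×26.3×(1183⁴ − 291.6⁴).
T⁴ − T₀⁴ = 1.95857×10¹² − 7.23020×10⁹ = 1.95134×10¹² K⁴, so P_net = 2.75×10⁶ W.

Net loss ≈ 2.75×10⁶ W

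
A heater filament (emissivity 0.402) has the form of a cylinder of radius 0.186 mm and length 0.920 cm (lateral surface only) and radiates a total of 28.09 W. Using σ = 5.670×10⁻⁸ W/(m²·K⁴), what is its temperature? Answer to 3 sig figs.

Lateral area A = 2πrL = 2π×1.86×10⁻⁴×9.20×10⁻³ = 1.07518×10⁻⁵ m².
P = εσAT⁴ ⇒ T = (P/(εσA))^(1/4) = (28.09/(0.402×5.670×10⁻⁸×1.07518×10⁻⁵))^(1/4) = 3.27×10³ K.

T ≈ 3.27×10³ K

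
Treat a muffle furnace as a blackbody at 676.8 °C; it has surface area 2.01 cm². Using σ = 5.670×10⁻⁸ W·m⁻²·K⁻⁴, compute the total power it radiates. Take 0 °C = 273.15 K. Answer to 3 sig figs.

P ≈ 9.28 W

T = 676.8 °C + 273.15 = 949.95 K.
Area A = 2.01 cm² = 2.01×10⁻⁴ m².
P = σAT⁴ = 5.670×10⁻⁸ × 2.01×10⁻⁴ × (949.95)⁴ = 9.28 W.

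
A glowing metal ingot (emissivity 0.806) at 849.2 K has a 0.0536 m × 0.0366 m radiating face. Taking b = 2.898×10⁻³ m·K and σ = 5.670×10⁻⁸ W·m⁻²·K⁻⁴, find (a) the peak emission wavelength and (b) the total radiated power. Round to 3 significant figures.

(a) λ_max = b/T = 2.898×10⁻³/849.2 = 3.413×10⁻⁶ m = 3.41 μm.
Area A = 0.0536 × 0.0366 = 1.96176×10⁻³ m².
(b) P = εσAT⁴ = 0.806×5.670×10⁻⁸×1.96176×10⁻³×(849.2)⁴ = 46.6 W.

λ_max ≈ 3.41 μm; P ≈ 46.6 W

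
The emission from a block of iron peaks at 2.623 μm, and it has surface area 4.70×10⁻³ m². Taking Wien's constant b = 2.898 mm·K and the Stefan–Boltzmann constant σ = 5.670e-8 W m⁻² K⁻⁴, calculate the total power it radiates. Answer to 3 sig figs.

Wien's law: T = b/λ_max = 2.898×10⁻³/2.623×10⁻⁶ = 1104.84 K.
Area A = 4.70×10⁻³ m².
Then P = σAT⁴ = 5.670×10⁻⁸×4.70×10⁻³×(1104.84)⁴ = 397 W.

P ≈ 397 W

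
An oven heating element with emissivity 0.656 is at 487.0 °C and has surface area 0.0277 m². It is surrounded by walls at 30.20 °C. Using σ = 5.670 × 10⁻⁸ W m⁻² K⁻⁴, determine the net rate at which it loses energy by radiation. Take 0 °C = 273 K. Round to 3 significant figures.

Net loss ≈ 335 W

T = 487.0 °C + 273 = 760.0 K.
Surroundings: T = 30.20 °C + 273 = 303.20 K.
Area A = 0.0277 m².
Net radiated power P_net = εσA(T⁴ − T₀⁴) = 0.656×5.670×10⁻⁸×0.0277×(760.0⁴ − 303.20⁴).
T⁴ − T₀⁴ = 3.33622×10¹¹ − 8.45117×10⁹ = 3.25171×10¹¹ K⁴, so P_net = 335 W.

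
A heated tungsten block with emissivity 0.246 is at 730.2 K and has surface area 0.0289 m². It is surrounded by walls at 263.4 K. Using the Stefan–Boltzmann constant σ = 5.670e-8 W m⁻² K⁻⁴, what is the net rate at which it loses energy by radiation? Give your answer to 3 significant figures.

Net loss ≈ 113 W

Area A = 0.0289 m².
Net radiated power P_net = εσA(T⁴ − T₀⁴) = 0.246×5.670×10⁻⁸×0.0289×(730.2⁴ − 263.4⁴).
T⁴ − T₀⁴ = 2.84294×10¹¹ − 4.81352×10⁹ = 2.79480×10¹¹ K⁴, so P_net = 113 W.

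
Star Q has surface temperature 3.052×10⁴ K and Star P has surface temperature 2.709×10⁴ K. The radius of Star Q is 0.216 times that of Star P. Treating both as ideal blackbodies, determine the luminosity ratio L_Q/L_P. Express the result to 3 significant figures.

L ∝ R²T⁴, so L_Q/L_P = (R_Q/R_P)²(T_Q/T_P)⁴ = (0.216)² × (3.052×10⁴/2.709×10⁴)⁴ = 0.046656 × 1.61102 = 0.0752.

L_Q/L_P ≈ 0.0752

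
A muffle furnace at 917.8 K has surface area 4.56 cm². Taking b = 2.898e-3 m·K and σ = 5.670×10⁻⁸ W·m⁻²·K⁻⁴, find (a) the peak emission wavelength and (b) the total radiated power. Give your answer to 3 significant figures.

(a) λ_max = b/T = 2.898×10⁻³/917.8 = 3.158×10⁻⁶ m = 3.16 μm.
Area A = 4.56 cm² = 4.56×10⁻⁴ m².
(b) P = σAT⁴ = 5.670×10⁻⁸×4.56×10⁻⁴×(917.8)⁴ = 18.3 W.

λ_max ≈ 3.16 μm; P ≈ 18.3 W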